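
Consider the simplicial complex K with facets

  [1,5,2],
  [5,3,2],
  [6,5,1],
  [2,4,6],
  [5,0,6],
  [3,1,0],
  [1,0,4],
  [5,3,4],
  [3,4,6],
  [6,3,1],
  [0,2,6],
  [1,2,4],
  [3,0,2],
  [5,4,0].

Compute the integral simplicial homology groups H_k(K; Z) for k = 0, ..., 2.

H_0 = Z,  H_1 = Z^2,  H_2 = Z.

K has 7 vertices, 21 edges, 14 triangles.
rank ∂_0 = 0, rank ∂_1 = 6 ⇒ b_0 = 7 − 0 − 6 = 1; all invariant factors of ∂_1 are 1 so no torsion. So H_0 ≅ Z.
rank ∂_1 = 6, rank ∂_2 = 13 ⇒ b_1 = 21 − 6 − 13 = 2; all invariant factors of ∂_2 are 1 so no torsion. So H_1 ≅ Z^2.
rank ∂_2 = 13, rank ∂_3 = 0 ⇒ b_2 = 14 − 13 − 0 = 1. So H_2 ≅ Z.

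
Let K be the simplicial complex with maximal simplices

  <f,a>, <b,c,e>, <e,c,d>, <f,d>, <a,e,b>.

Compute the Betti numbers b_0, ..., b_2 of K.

b_0 = 1, b_1 = 1, b_2 = 0.

Fix the vertex order a < b < c < d < e < f and write every simplex with vertices in increasing order. Then dim K = 2 and the simplices of K are:

  0-simplices (6): a, b, c, d, e, f
  1-simplices (9): ab, ae, af, bc, be, cd, ce, de, df
  2-simplices (3): abe, bce, cde

so the chain groups are C_0 ≅ Z^6, C_1 ≅ Z^9, C_2 ≅ Z^3.

∂_1: C_1 → C_0 maps an edge to its endpoints' difference, ∂[p,q] = q − p.
The resulting 6×9 matrix has rank 5, and its Smith normal form has invariant factors (1,1,1,1,1).

The boundary map ∂_2: C_2 → C_1 acts by ∂[p,q,r] = [q,r] − [p,r] + [p,q]. For instance
  ∂abe = be − ae + ab,
  ∂bce = ce − be + bc.
The resulting 9×3 matrix has rank 3, and its Smith normal form has invariant factors (1,1,1).

Reading off H_k = ker ∂_k / im ∂_{k+1}:

  H_0: rank C_0 − rank ∂_1 = 6 − 5 = 1, and the invariant factors of ∂_1 are all 1, so H_0 = Z.
  H_1: rank ker ∂_1 − rank ∂_2 = (9 − 5) − 3 = 1, and the invariant factors of ∂_2 are all 1, so H_1 = Z.
  H_2: rank ker ∂_2 − rank ∂_3 = (3 − 3) − 0 = 0, and there is no ∂_3, so H_2 = 0.

Hence the Betti numbers are b_0 = 1, b_1 = 1, b_2 = 0.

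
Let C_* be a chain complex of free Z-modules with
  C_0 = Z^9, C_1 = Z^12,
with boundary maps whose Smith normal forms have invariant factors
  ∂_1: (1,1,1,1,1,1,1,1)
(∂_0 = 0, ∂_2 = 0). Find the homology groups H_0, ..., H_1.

H_0: b_0 = 9 − 0 − 8 = 1; torsion from ∂_1 factors > 1: none. So H_0 ≅ Z.
H_1: b_1 = 12 − 8 − 0 = 4; torsion from ∂_2 factors > 1: none. So H_1 ≅ Z^4.

H_0 ≅ Z,  H_1 ≅ Z^4.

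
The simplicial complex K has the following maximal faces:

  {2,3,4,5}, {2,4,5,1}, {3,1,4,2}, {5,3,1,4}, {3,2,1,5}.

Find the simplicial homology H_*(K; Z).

K has 5 vertices, 10 edges, 10 triangles, 5 3-simplices.
rank ∂_0 = 0, rank ∂_1 = 4 ⇒ b_0 = 5 − 0 − 4 = 1; all invariant factors of ∂_1 are 1 so no torsion. So H_0 ≅ Z.
rank ∂_1 = 4, rank ∂_2 = 6 ⇒ b_1 = 10 − 4 − 6 = 0; all invariant factors of ∂_2 are 1 so no torsion. So H_1 ≅ 0.
rank ∂_2 = 6, rank ∂_3 = 4 ⇒ b_2 = 10 − 6 − 4 = 0; all invariant factors of ∂_3 are 1 so no torsion. So H_2 ≅ 0.
rank ∂_3 = 4, rank ∂_4 = 0 ⇒ b_3 = 5 − 4 − 0 = 1. So H_3 ≅ Z.

H_0 = Z,  H_1 = 0,  H_2 = 0,  H_3 = Z.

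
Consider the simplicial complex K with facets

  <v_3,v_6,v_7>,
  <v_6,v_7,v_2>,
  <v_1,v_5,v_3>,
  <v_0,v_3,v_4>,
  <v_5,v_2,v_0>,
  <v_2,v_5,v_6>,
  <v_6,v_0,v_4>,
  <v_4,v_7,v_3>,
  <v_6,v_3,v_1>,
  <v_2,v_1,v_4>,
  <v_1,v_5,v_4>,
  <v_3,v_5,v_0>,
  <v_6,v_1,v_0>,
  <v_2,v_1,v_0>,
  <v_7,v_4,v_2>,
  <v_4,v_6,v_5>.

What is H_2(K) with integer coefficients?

Take the total order v_0 < v_1 < v_2 < v_3 < v_4 < v_5 < v_6 < v_7 on the vertex set. Then K (dimension 2) consists of the simplices:

  0-simplices (8): [v_0], [v_1], [v_2], [v_3], [v_4], [v_5], [v_6], [v_7]
  1-simplices (24): (24 of them)
  2-simplices (16): (16 of them)

Hence C_0 ≅ Z^8, C_1 ≅ Z^24, C_2 ≅ Z^16.

Boundary ∂_1: C_1 → C_0 is given by ∂[p,q] = [q] − [p].
The 8×24 boundary matrix has rank 7 and Smith normal form diag(1,1,1,1,1,1,1).

Boundary ∂_2: C_2 → C_1 maps a triangle to the signed sum of its edges. For instance
  ∂[v_2,v_4,v_7] = [v_4,v_7] − [v_2,v_7] + [v_2,v_4],
  ∂[v_2,v_6,v_7] = [v_6,v_7] − [v_2,v_7] + [v_2,v_6].
The 24×16 boundary matrix has rank 15 and Smith normal form diag(1,1,1,1,1,1,1,1,1,1,1,1,1,1,1).

Reading off H_k = ker ∂_k / im ∂_{k+1}:

  H_2: rank ker ∂_2 − rank ∂_3 = (16 − 15) − 0 = 1, and there is no ∂_3, so H_2 = Z.

H_2 = Z.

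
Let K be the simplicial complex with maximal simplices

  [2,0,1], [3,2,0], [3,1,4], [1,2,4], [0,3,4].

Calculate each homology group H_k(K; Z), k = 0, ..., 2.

Fix the vertex order 0 < 1 < 2 < 3 < 4 and write every simplex with vertices in increasing order. Then dim K = 2 and the simplices of K are:

  0-simplices (5): [0], [1], [2], [3], [4]
  1-simplices (10): [0,1], [0,2], [0,3], [0,4], [1,2], [1,3], [1,4], [2,3], [2,4], [3,4]
  2-simplices (5): [0,1,2], [0,2,3], [0,3,4], [1,2,4], [1,3,4]

giving chain groups C_0 ≅ Z^5, C_1 ≅ Z^10, C_2 ≅ Z^5.

The boundary map ∂_1: C_1 → C_0 sends each edge [p,q] (with p < q) to q − p. For instance
  ∂[3,4] = [4] − [3].
This gives a 5×10 integer matrix of rank 4; reducing to Smith normal form yields diagonal entries (1,1,1,1).

Boundary ∂_2: C_2 → C_1 maps a triangle to the signed sum of its edges. For instance
  ∂[0,3,4] = [3,4] − [0,4] + [0,3],
  ∂[1,2,4] = [2,4] − [1,4] + [1,2].
The 10×5 boundary matrix has rank 5 and Smith normal form diag(1,1,1,1,1).

Reading off H_k = ker ∂_k / im ∂_{k+1}:

  H_0: rank C_0 − rank ∂_1 = 5 − 4 = 1, and the invariant factors of ∂_1 are all 1, so H_0 ≅ Z.
  H_1: rank ker ∂_1 − rank ∂_2 = (10 − 4) − 5 = 1, and the invariant factors of ∂_2 are all 1, so H_1 ≅ Z.
  H_2: rank ker ∂_2 − rank ∂_3 = (5 − 5) − 0 = 0, and there is no ∂_3, so H_2 ≅ 0.

H_0 ≅ Z,  H_1 ≅ Z,  H_2 = 0.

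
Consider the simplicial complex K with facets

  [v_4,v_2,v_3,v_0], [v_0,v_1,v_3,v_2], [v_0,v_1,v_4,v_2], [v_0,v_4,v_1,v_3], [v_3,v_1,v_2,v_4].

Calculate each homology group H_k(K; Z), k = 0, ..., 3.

Order the vertices as v_0 < v_1 < v_2 < v_3 < v_4. Listing each simplex with vertices in this order, K has dimension 3 with simplices:

  0-simplices (5): [v_0], [v_1], [v_2], [v_3], [v_4]
  1-simplices (10): [v_0,v_1], [v_0,v_2], [v_0,v_3], [v_0,v_4], [v_1,v_2], [v_1,v_3], [v_1,v_4], [v_2,v_3], [v_2,v_4], [v_3,v_4]
  2-simplices (10): [v_0,v_1,v_2], [v_0,v_1,v_3], [v_0,v_1,v_4], [v_0,v_2,v_3], [v_0,v_2,v_4], [v_0,v_3,v_4], [v_1,v_2,v_3], [v_1,v_2,v_4], [v_1,v_3,v_4], [v_2,v_3,v_4]
  3-simplices (5): [v_0,v_1,v_2,v_3], [v_0,v_1,v_2,v_4], [v_0,v_1,v_3,v_4], [v_0,v_2,v_3,v_4], [v_1,v_2,v_3,v_4]

giving chain groups C_0 ≅ Z^5, C_1 ≅ Z^10, C_2 ≅ Z^10, C_3 ≅ Z^5.

The boundary map ∂_1: C_1 → C_0 sends each edge [p,q] (with p < q) to q − p. For instance
  ∂[v_0,v_1] = [v_1] − [v_0].
This gives a 5×10 integer matrix of rank 4; reducing to Smith normal form yields diagonal entries (1,1,1,1).

Boundary ∂_2: C_2 → C_1 sends each 2-simplex [p,q,r] to [q,r] − [p,r] + [p,q]. For instance
  ∂[v_1,v_2,v_3] = [v_2,v_3] − [v_1,v_3] + [v_1,v_2],
  ∂[v_0,v_1,v_4] = [v_1,v_4] − [v_0,v_4] + [v_0,v_1].
The resulting 10×10 matrix has rank 6, and its Smith normal form has invariant factors (1,1,1,1,1,1).

The boundary map ∂_3: C_3 → C_2 sends each 3-simplex σ to the alternating sum Σ_i (−1)^i (σ with its i-th vertex removed). For instance
  ∂[v_1,v_2,v_3,v_4] = [v_2,v_3,v_4] − [v_1,v_3,v_4] + [v_1,v_2,v_4] − [v_1,v_2,v_3],
  ∂[v_0,v_1,v_2,v_4] = [v_1,v_2,v_4] − [v_0,v_2,v_4] + [v_0,v_1,v_4] − [v_0,v_1,v_2].
This gives a 10×5 integer matrix of rank 4; reducing to Smith normal form yields diagonal entries (1,1,1,1).

From H_k ≅ ker(∂_k) / im(∂_{k+1}) we obtain:

  H_0: rank C_0 − rank ∂_1 = 5 − 4 = 1, and the invariant factors of ∂_1 are all 1, so H_0 = Z.
  H_1: rank ker ∂_1 − rank ∂_2 = (10 − 4) − 6 = 0, and the invariant factors of ∂_2 are all 1, so H_1 = 0.
  H_2: rank ker ∂_2 − rank ∂_3 = (10 − 6) − 4 = 0, and the invariant factors of ∂_3 are all 1, so H_2 = 0.
  H_3: rank ker ∂_3 − rank ∂_4 = (5 − 4) − 0 = 1, and there is no ∂_4, so H_3 = Z.

As a check, the Euler characteristic is 5 − 10 + 10 − 5 = 0, which agrees with 1 − 0 + 0 − 1 = 0.

H_0 = Z,  H_1 = 0,  H_2 = 0,  H_3 = Z.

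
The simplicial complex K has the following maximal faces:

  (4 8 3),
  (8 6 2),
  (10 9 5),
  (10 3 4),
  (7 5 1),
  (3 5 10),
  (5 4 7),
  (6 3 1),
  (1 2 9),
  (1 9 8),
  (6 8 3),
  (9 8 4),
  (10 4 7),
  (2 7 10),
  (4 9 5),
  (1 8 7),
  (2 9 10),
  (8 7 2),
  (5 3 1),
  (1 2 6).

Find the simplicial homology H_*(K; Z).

H_0 = Z,  H_1 = Z ⊕ Z/2,  H_2 = 0.

Fix the vertex order 1 < 2 < 3 < 4 < 5 < 6 < 7 < 8 < 9 < 10 and write every simplex with vertices in increasing order. Then dim K = 2 and the simplices of K are:

  0-simplices (10): [1], [2], [3], [4], [5], [6], [7], [8], [9], [10]
  1-simplices (30): (30 of them)
  2-simplices (20): (20 of them)

giving chain groups C_0 ≅ Z^10, C_1 ≅ Z^30, C_2 ≅ Z^20.

∂_1: C_1 → C_0 sends each edge [p,q] (with p < q) to q − p. For instance
  ∂[1,8] = [8] − [1].
The resulting 10×30 matrix has rank 9, and its Smith normal form has invariant factors (1,1,1,1,1,1,1,1,1).

The boundary map ∂_2: C_2 → C_1 maps a triangle to the signed sum of its edges. For instance
  ∂[1,2,9] = [2,9] − [1,9] + [1,2],
  ∂[4,8,9] = [8,9] − [4,9] + [4,8].
As a 30×20 matrix over Z this has rank 20, with invariant factors (1,1,1,1,1,1,1,1,1,1,1,1,1,1,1,1,1,1,1,2).

Computing H_k = (kernel of ∂_k) / (image of ∂_{k+1}):

  H_0: rank C_0 − rank ∂_1 = 10 − 9 = 1, and the invariant factors of ∂_1 are all 1, so H_0 ≅ Z.
  H_1: rank ker ∂_1 − rank ∂_2 = (30 − 9) − 20 = 1, and ∂_2 has invariant factor 2 > 1, so H_1 ≅ Z ⊕ Z/2.
  H_2: rank ker ∂_2 − rank ∂_3 = (20 − 20) − 0 = 0, and there is no ∂_3, so H_2 ≅ 0.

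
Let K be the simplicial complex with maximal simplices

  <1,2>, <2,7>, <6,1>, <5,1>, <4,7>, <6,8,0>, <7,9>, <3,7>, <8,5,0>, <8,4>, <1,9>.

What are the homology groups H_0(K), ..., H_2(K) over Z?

H_0 = Z,  H_1 = Z^3,  H_2 = 0.

Order the vertices as 0 < 1 < 2 < 3 < 4 < 5 < 6 < 7 < 8 < 9. Listing each simplex with vertices in this order, K has dimension 2 with simplices:

  0-simplices (10): [0], [1], [2], [3], [4], [5], [6], [7], [8], [9]
  1-simplices (14): [0,5], [0,6], [0,8], [1,2], [1,5], [1,6], [1,9], [2,7], [3,7], [4,7], [4,8], [5,8], [6,8], [7,9]
  2-simplices (2): [0,5,8], [0,6,8]

Hence C_0 ≅ Z^10, C_1 ≅ Z^14, C_2 ≅ Z^2.

Boundary ∂_1: C_1 → C_0 maps an edge to its endpoints' difference, ∂[p,q] = q − p. For instance
  ∂[1,2] = [2] − [1].
The resulting 10×14 matrix has rank 9, and its Smith normal form has invariant factors (1,1,1,1,1,1,1,1,1).

∂_2: C_2 → C_1 sends each 2-simplex [p,q,r] to [q,r] − [p,r] + [p,q]. For instance
  ∂[0,6,8] = [6,8] − [0,8] + [0,6],
  ∂[0,5,8] = [5,8] − [0,8] + [0,5].
The resulting 14×2 matrix has rank 2, and its Smith normal form has invariant factors (1,1).

From H_k ≅ ker(∂_k) / im(∂_{k+1}) we obtain:

  H_0: rank C_0 − rank ∂_1 = 10 − 9 = 1, and the invariant factors of ∂_1 are all 1, so H_0 = Z.
  H_1: rank ker ∂_1 − rank ∂_2 = (14 − 9) − 2 = 3, and the invariant factors of ∂_2 are all 1, so H_1 = Z^3.
  H_2: rank ker ∂_2 − rank ∂_3 = (2 − 2) − 0 = 0, and there is no ∂_3, so H_2 = 0.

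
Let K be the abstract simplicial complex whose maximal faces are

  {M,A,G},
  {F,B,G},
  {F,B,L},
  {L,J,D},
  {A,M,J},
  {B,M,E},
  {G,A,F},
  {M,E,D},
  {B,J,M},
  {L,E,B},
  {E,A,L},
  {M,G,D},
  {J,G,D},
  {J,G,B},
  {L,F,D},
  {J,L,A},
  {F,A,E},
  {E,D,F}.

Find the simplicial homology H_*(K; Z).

H_0 = Z,  H_1 = Z ⊕ Z/2Z,  H_2 = 0.

Take the total order A < B < D < E < F < G < J < L < M on the vertex set. Then K (dimension 2) consists of the simplices:

  0-simplices (9): A, B, D, E, F, G, J, L, M
  1-simplices (27): AE, AF, AG, AJ, AL, AM, BE, BF, BG, BJ, BL, BM, DE, DF, DG, DJ, DL, DM, EF, EL, EM, FG, FL, GJ, GM, JL, JM
  2-simplices (18): AEF, AEL, AFG, AGM, AJL, AJM, BEL, BEM, BFG, BFL, BGJ, BJM, DEF, DEM, DFL, DGJ, DGM, DJL

Hence C_0 ≅ Z^9, C_1 ≅ Z^27, C_2 ≅ Z^18.

Boundary ∂_1: C_1 → C_0 sends each edge [p,q] (with p < q) to q − p. For instance
  ∂BG = G − B.
The 9×27 boundary matrix has rank 8 and Smith normal form diag(1,1,1,1,1,1,1,1).

Boundary ∂_2: C_2 → C_1 acts by ∂[p,q,r] = [q,r] − [p,r] + [p,q]. For instance
  ∂AJM = JM − AM + AJ,
  ∂AJL = JL − AL + AJ.
The 27×18 boundary matrix has rank 18 and Smith normal form diag(1,1,1,1,1,1,1,1,1,1,1,1,1,1,1,1,1,2).

Reading off H_k = ker ∂_k / im ∂_{k+1}:

  H_0: rank C_0 − rank ∂_1 = 9 − 8 = 1, and the invariant factors of ∂_1 are all 1, so H_0 ≅ Z.
  H_1: rank ker ∂_1 − rank ∂_2 = (27 − 8) − 18 = 1, and ∂_2 has invariant factor 2 > 1, so H_1 ≅ Z ⊕ Z/2Z.
  H_2: rank ker ∂_2 − rank ∂_3 = (18 − 18) − 0 = 0, and there is no ∂_3, so H_2 ≅ 0.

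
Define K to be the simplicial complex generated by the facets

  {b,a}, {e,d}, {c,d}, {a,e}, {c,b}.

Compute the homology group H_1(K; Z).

H_1 = Z.

Fix the vertex order a < b < c < d < e and write every simplex with vertices in increasing order. Then dim K = 1 and the simplices of K are:

  0-simplices (5): a, b, c, d, e
  1-simplices (5): ab, ae, bc, cd, de

Hence C_0 ≅ Z^5, C_1 ≅ Z^5.

Boundary ∂_1: C_1 → C_0 maps an edge to its endpoints' difference, ∂[p,q] = q − p.
This gives a 5×5 integer matrix of rank 4; reducing to Smith normal form yields diagonal entries (1,1,1,1).

Reading off H_k = ker ∂_k / im ∂_{k+1}:

  H_1: rank ker ∂_1 − rank ∂_2 = (5 − 4) − 0 = 1, and there is no ∂_2, so H_1 = Z.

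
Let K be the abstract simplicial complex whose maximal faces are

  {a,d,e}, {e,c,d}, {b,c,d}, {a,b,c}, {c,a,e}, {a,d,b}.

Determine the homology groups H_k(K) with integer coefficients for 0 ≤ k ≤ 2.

H_0 ≅ Z,  H_1 = 0,  H_2 ≅ Z.

Fix the vertex order a < b < c < d < e and write every simplex with vertices in increasing order. Then dim K = 2 and the simplices of K are:

  0-simplices (5): a, b, c, d, e
  1-simplices (9): ab, ac, ad, ae, bc, bd, cd, ce, de
  2-simplices (6): abc, abd, ace, ade, bcd, cde

so the chain groups are C_0 ≅ Z^5, C_1 ≅ Z^9, C_2 ≅ Z^6.

Boundary ∂_1: C_1 → C_0 sends each edge [p,q] (with p < q) to q − p. For instance
  ∂ce = e − c.
The 5×9 boundary matrix has rank 4 and Smith normal form diag(1,1,1,1).

The boundary map ∂_2: C_2 → C_1 acts by ∂[p,q,r] = [q,r] − [p,r] + [p,q]. For instance
  ∂ace = ce − ae + ac,
  ∂cde = de − ce + cd.
As a 9×6 matrix over Z this has rank 5, with invariant factors (1,1,1,1,1).

Reading off H_k = ker ∂_k / im ∂_{k+1}:

  H_0: rank C_0 − rank ∂_1 = 5 − 4 = 1, and the invariant factors of ∂_1 are all 1, so H_0 = Z.
  H_1: rank ker ∂_1 − rank ∂_2 = (9 − 4) − 5 = 0, and the invariant factors of ∂_2 are all 1, so H_1 = 0.
  H_2: rank ker ∂_2 − rank ∂_3 = (6 − 5) − 0 = 1, and there is no ∂_3, so H_2 = Z.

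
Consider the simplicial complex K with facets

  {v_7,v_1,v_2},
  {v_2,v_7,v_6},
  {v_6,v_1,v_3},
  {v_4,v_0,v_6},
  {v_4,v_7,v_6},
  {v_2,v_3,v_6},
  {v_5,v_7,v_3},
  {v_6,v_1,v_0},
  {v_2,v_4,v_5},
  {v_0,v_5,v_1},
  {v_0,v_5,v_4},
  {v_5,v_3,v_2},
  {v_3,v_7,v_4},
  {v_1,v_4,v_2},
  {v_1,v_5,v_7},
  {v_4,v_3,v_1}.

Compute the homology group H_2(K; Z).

H_2 ≅ Z.

We work with the vertex ordering v_0 < v_1 < v_2 < v_3 < v_4 < v_5 < v_6 < v_7. The simplices of K, each written with vertices in increasing order, are:

  0-simplices (8): [v_0], [v_1], [v_2], [v_3], [v_4], [v_5], [v_6], [v_7]
  1-simplices (24): (24 of them)
  2-simplices (16): (16 of them)

giving chain groups C_0 ≅ Z^8, C_1 ≅ Z^24, C_2 ≅ Z^16.

The boundary map ∂_1: C_1 → C_0 sends each edge [p,q] (with p < q) to q − p. For instance
  ∂[v_0,v_5] = [v_5] − [v_0].
The resulting 8×24 matrix has rank 7, and its Smith normal form has invariant factors (1,1,1,1,1,1,1).

Boundary ∂_2: C_2 → C_1 sends each 2-simplex [p,q,r] to [q,r] − [p,r] + [p,q]. For instance
  ∂[v_0,v_1,v_5] = [v_1,v_5] − [v_0,v_5] + [v_0,v_1],
  ∂[v_0,v_4,v_5] = [v_4,v_5] − [v_0,v_5] + [v_0,v_4].
This gives a 24×16 integer matrix of rank 15; reducing to Smith normal form yields diagonal entries (1,1,1,1,1,1,1,1,1,1,1,1,1,1,1).

Computing H_k = (kernel of ∂_k) / (image of ∂_{k+1}):

  H_2: rank ker ∂_2 − rank ∂_3 = (16 − 15) − 0 = 1, and there is no ∂_3, so H_2 = Z.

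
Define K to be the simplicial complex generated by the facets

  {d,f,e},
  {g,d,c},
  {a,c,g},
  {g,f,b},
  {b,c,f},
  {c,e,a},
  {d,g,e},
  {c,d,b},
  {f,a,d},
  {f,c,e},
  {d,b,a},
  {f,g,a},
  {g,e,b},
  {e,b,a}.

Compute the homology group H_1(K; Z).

H_1 ≅ Z^2.

Take the total order a < b < c < d < e < f < g on the vertex set. Then K (dimension 2) consists of the simplices:

  0-simplices (7): a, b, c, d, e, f, g
  1-simplices (21): ab, ac, ad, ae, af, ag, bc, bd, be, bf, bg, cd, ce, cf, cg, de, df, dg, ef, eg, fg
  2-simplices (14): abd, abe, ace, acg, adf, afg, bcd, bcf, beg, bfg, cdg, cef, def, deg

Hence C_0 ≅ Z^7, C_1 ≅ Z^21, C_2 ≅ Z^14.

The boundary map ∂_1: C_1 → C_0 sends each edge [p,q] (with p < q) to q − p. For instance
  ∂cd = d − c.
As a 7×21 matrix over Z this has rank 6, with invariant factors (1,1,1,1,1,1).

Boundary ∂_2: C_2 → C_1 maps a triangle to the signed sum of its edges. For instance
  ∂abe = be − ae + ab,
  ∂bcd = cd − bd + bc.
This gives a 21×14 integer matrix of rank 13; reducing to Smith normal form yields diagonal entries (1,1,1,1,1,1,1,1,1,1,1,1,1).

Computing H_k = (kernel of ∂_k) / (image of ∂_{k+1}):

  H_1: rank ker ∂_1 − rank ∂_2 = (21 − 6) − 13 = 2, and the invariant factors of ∂_2 are all 1, so H_1 = Z^2.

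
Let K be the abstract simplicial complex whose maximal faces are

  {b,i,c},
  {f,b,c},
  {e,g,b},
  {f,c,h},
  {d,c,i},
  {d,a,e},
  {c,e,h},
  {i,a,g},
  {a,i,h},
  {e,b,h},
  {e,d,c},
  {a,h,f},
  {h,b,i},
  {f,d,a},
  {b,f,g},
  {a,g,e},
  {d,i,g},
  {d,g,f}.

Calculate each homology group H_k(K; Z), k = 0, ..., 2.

H_0 ≅ Z,  H_1 ≅ Z ⊕ Z/2,  H_2 = 0.

K has 9 vertices, 27 edges, 18 triangles.
rank ∂_0 = 0, rank ∂_1 = 8 ⇒ b_0 = 9 − 0 − 8 = 1; all invariant factors of ∂_1 are 1 so no torsion. So H_0 = Z.
rank ∂_1 = 8, rank ∂_2 = 18 ⇒ b_1 = 27 − 8 − 18 = 1; ∂_2 has invariant factor(s) [2] giving torsion. So H_1 = Z ⊕ Z/2.
rank ∂_2 = 18, rank ∂_3 = 0 ⇒ b_2 = 18 − 18 − 0 = 0. So H_2 = 0.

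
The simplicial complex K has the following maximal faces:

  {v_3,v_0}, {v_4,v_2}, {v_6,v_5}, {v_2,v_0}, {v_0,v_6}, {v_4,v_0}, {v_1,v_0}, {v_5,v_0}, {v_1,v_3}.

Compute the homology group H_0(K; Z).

H_0 ≅ Z.

Order the vertices as v_0 < v_1 < v_2 < v_3 < v_4 < v_5 < v_6. Listing each simplex with vertices in this order, K has dimension 1 with simplices:

  0-simplices (7): [v_0], [v_1], [v_2], [v_3], [v_4], [v_5], [v_6]
  1-simplices (9): [v_0,v_1], [v_0,v_2], [v_0,v_3], [v_0,v_4], [v_0,v_5], [v_0,v_6], [v_1,v_3], [v_2,v_4], [v_5,v_6]

giving chain groups C_0 ≅ Z^7, C_1 ≅ Z^9.

The boundary map ∂_1: C_1 → C_0 sends each edge [p,q] (with p < q) to q − p. For instance
  ∂[v_0,v_5] = [v_5] − [v_0].
As a 7×9 matrix over Z this has rank 6, with invariant factors (1,1,1,1,1,1).

Now H_k = ker ∂_k / im ∂_{k+1}, so:

  H_0: rank C_0 − rank ∂_1 = 7 − 6 = 1, and the invariant factors of ∂_1 are all 1, so H_0 ≅ Z.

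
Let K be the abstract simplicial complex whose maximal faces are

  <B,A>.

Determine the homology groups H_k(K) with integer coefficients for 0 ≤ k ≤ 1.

We work with the vertex ordering A < B. The simplices of K, each written with vertices in increasing order, are:

  0-simplices (2): A, B
  1-simplices (1): AB

so the chain groups are C_0 ≅ Z^2, C_1 ≅ Z^1.

The boundary map ∂_1: C_1 → C_0 sends each edge [p,q] (with p < q) to q − p.
The 2×1 boundary matrix has rank 1 and Smith normal form diag(1).

From H_k ≅ ker(∂_k) / im(∂_{k+1}) we obtain:

  H_0: rank C_0 − rank ∂_1 = 2 − 1 = 1, and the invariant factors of ∂_1 are all 1, so H_0 ≅ Z.
  H_1: rank ker ∂_1 − rank ∂_2 = (1 − 1) − 0 = 0, and there is no ∂_2, so H_1 ≅ 0.

(K is a triangulation of the 1-simplex.)

H_0 = Z,  H_1 = 0.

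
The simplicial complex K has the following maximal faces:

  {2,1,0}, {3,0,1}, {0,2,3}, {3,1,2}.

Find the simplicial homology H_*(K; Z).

Fix the vertex order 0 < 1 < 2 < 3 and write every simplex with vertices in increasing order. Then dim K = 2 and the simplices of K are:

  0-simplices (4): [0], [1], [2], [3]
  1-simplices (6): [0,1], [0,2], [0,3], [1,2], [1,3], [2,3]
  2-simplices (4): [0,1,2], [0,1,3], [0,2,3], [1,2,3]

Hence C_0 ≅ Z^4, C_1 ≅ Z^6, C_2 ≅ Z^4.

The boundary map ∂_1: C_1 → C_0 sends each edge [p,q] (with p < q) to q − p. For instance
  ∂[1,2] = [2] − [1].
As a 4×6 matrix over Z this has rank 3, with invariant factors (1,1,1).

The boundary map ∂_2: C_2 → C_1 sends each 2-simplex [p,q,r] to [q,r] − [p,r] + [p,q]. For instance
  ∂[1,2,3] = [2,3] − [1,3] + [1,2],
  ∂[0,1,3] = [1,3] − [0,3] + [0,1].
As a 6×4 matrix over Z this has rank 3, with invariant factors (1,1,1).

From H_k ≅ ker(∂_k) / im(∂_{k+1}) we obtain:

  H_0: rank C_0 − rank ∂_1 = 4 − 3 = 1, and the invariant factors of ∂_1 are all 1, so H_0 ≅ Z.
  H_1: rank ker ∂_1 − rank ∂_2 = (6 − 3) − 3 = 0, and the invariant factors of ∂_2 are all 1, so H_1 ≅ 0.
  H_2: rank ker ∂_2 − rank ∂_3 = (4 − 3) − 0 = 1, and there is no ∂_3, so H_2 ≅ Z.

(K is a triangulation of the 2-sphere S^2.)

H_0 = Z,  H_1 = 0,  H_2 = Z.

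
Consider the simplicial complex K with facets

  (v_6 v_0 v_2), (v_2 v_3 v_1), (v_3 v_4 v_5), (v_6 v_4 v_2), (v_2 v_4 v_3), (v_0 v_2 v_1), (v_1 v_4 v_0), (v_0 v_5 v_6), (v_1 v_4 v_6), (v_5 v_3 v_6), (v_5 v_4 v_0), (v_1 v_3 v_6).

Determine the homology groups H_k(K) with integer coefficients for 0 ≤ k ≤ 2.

H_0 ≅ Z,  H_1 ≅ Z/2,  H_2 = 0.

We work with the vertex ordering v_0 < v_1 < v_2 < v_3 < v_4 < v_5 < v_6. The simplices of K, each written with vertices in increasing order, are:

  0-simplices (7): [v_0], [v_1], [v_2], [v_3], [v_4], [v_5], [v_6]
  1-simplices (18): (18 of them)
  2-simplices (12): (12 of them)

giving chain groups C_0 ≅ Z^7, C_1 ≅ Z^18, C_2 ≅ Z^12.

The boundary map ∂_1: C_1 → C_0 sends each edge [p,q] (with p < q) to q − p. For instance
  ∂[v_3,v_4] = [v_4] − [v_3].
This gives a 7×18 integer matrix of rank 6; reducing to Smith normal form yields diagonal entries (1,1,1,1,1,1).

The boundary map ∂_2: C_2 → C_1 acts by ∂[p,q,r] = [q,r] − [p,r] + [p,q]. For instance
  ∂[v_1,v_3,v_6] = [v_3,v_6] − [v_1,v_6] + [v_1,v_3],
  ∂[v_3,v_4,v_5] = [v_4,v_5] − [v_3,v_5] + [v_3,v_4].
As a 18×12 matrix over Z this has rank 12, with invariant factors (1,1,1,1,1,1,1,1,1,1,1,2).

Now H_k = ker ∂_k / im ∂_{k+1}, so:

  H_0: rank C_0 − rank ∂_1 = 7 − 6 = 1, and the invariant factors of ∂_1 are all 1, so H_0 = Z.
  H_1: rank ker ∂_1 − rank ∂_2 = (18 − 6) − 12 = 0, and ∂_2 has invariant factor 2 > 1, so H_1 = Z/2.
  H_2: rank ker ∂_2 − rank ∂_3 = (12 − 12) − 0 = 0, and there is no ∂_3, so H_2 = 0.

(K is a triangulation of the real projective plane RP^2.)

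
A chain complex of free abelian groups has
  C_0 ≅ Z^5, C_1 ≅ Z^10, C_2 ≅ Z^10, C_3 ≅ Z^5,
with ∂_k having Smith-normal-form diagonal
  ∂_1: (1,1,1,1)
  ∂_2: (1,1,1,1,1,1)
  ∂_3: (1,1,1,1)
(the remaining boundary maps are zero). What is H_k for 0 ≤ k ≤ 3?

H_0 = Z,  H_1 = 0,  H_2 = 0,  H_3 = Z.

H_0: b_0 = 5 − 0 − 4 = 1; torsion from ∂_1 factors > 1: none. So H_0 = Z.
H_1: b_1 = 10 − 4 − 6 = 0; torsion from ∂_2 factors > 1: none. So H_1 = 0.
H_2: b_2 = 10 − 6 − 4 = 0; torsion from ∂_3 factors > 1: none. So H_2 = 0.
H_3: b_3 = 5 − 4 − 0 = 1; torsion from ∂_4 factors > 1: none. So H_3 = Z.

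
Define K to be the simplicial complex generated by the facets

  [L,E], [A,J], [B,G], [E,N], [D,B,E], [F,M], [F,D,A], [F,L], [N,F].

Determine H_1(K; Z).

Take the total order A < B < D < E < F < G < J < L < M < N on the vertex set. Then K (dimension 2) consists of the simplices:

  0-simplices (10): A, B, D, E, F, G, J, L, M, N
  1-simplices (13): AD, AF, AJ, BD, BE, BG, DE, DF, EL, EN, FL, FM, FN
  2-simplices (2): ADF, BDE

so the chain groups are C_0 ≅ Z^10, C_1 ≅ Z^13, C_2 ≅ Z^2.

∂_1: C_1 → C_0 sends each edge [p,q] (with p < q) to q − p.
This gives a 10×13 integer matrix of rank 9; reducing to Smith normal form yields diagonal entries (1,1,1,1,1,1,1,1,1).

The boundary map ∂_2: C_2 → C_1 sends each 2-simplex [p,q,r] to [q,r] − [p,r] + [p,q]. For instance
  ∂BDE = DE − BE + BD,
  ∂ADF = DF − AF + AD.
This gives a 13×2 integer matrix of rank 2; reducing to Smith normal form yields diagonal entries (1,1).

Reading off H_k = ker ∂_k / im ∂_{k+1}:

  H_1: rank ker ∂_1 − rank ∂_2 = (13 − 9) − 2 = 2, and the invariant factors of ∂_2 are all 1, so H_1 = Z^2.

H_1 = Z^2.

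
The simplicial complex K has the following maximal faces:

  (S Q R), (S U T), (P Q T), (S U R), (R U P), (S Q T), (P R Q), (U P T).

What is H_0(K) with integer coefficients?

K has 6 vertices, 12 edges, 8 triangles.
rank ∂_0 = 0, rank ∂_1 = 5 ⇒ b_0 = 6 − 0 − 5 = 1; all invariant factors of ∂_1 are 1 so no torsion. So H_0 = Z.

H_0 ≅ Z.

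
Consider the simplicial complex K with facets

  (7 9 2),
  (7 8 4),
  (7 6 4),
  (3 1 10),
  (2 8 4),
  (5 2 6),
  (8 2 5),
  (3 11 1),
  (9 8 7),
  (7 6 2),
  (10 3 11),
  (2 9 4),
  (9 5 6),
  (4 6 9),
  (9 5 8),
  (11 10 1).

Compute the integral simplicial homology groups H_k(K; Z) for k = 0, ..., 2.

H_0 = Z^2,  H_1 = Z/2,  H_2 = Z.

Fix the vertex order 1 < 2 < 3 < 4 < 5 < 6 < 7 < 8 < 9 < 10 < 11 and write every simplex with vertices in increasing order. Then dim K = 2 and the simplices of K are:

  0-simplices (11): [1], [2], [3], [4], [5], [6], [7], [8], [9], [10], [11]
  1-simplices (24): (24 of them)
  2-simplices (16): [1,3,10], [1,3,11], [1,10,11], [2,4,8], [2,4,9], [2,5,6], [2,5,8], [2,6,7], [2,7,9], [3,10,11], [4,6,7], [4,6,9], [4,7,8], [5,6,9], [5,8,9], [7,8,9]

Hence C_0 ≅ Z^11, C_1 ≅ Z^24, C_2 ≅ Z^16.

The boundary map ∂_1: C_1 → C_0 is given by ∂[p,q] = [q] − [p]. For instance
  ∂[4,8] = [8] − [4].
The resulting 11×24 matrix has rank 9, and its Smith normal form has invariant factors (1,1,1,1,1,1,1,1,1).

∂_2: C_2 → C_1 acts by ∂[p,q,r] = [q,r] − [p,r] + [p,q]. For instance
  ∂[1,3,11] = [3,11] − [1,11] + [1,3],
  ∂[4,7,8] = [7,8] − [4,8] + [4,7].
This gives a 24×16 integer matrix of rank 15; reducing to Smith normal form yields diagonal entries (1,1,1,1,1,1,1,1,1,1,1,1,1,1,2).

From H_k ≅ ker(∂_k) / im(∂_{k+1}) we obtain:

  H_0: rank C_0 − rank ∂_1 = 11 − 9 = 2, and the invariant factors of ∂_1 are all 1, so H_0 = Z^2.
  H_1: rank ker ∂_1 − rank ∂_2 = (24 − 9) − 15 = 0, and ∂_2 has invariant factor 2 > 1, so H_1 = Z/2.
  H_2: rank ker ∂_2 − rank ∂_3 = (16 − 15) − 0 = 1, and there is no ∂_3, so H_2 = Z.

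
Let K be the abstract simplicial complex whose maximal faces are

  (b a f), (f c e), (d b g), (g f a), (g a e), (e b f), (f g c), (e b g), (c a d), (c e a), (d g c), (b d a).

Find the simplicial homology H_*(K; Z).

H_0 = Z,  H_1 = Z/2Z,  H_2 = 0.

K has 7 vertices, 18 edges, 12 triangles.
rank ∂_0 = 0, rank ∂_1 = 6 ⇒ b_0 = 7 − 0 − 6 = 1; all invariant factors of ∂_1 are 1 so no torsion. So H_0 ≅ Z.
rank ∂_1 = 6, rank ∂_2 = 12 ⇒ b_1 = 18 − 6 − 12 = 0; ∂_2 has invariant factor(s) [2] giving torsion. So H_1 ≅ Z/2Z.
rank ∂_2 = 12, rank ∂_3 = 0 ⇒ b_2 = 12 − 12 − 0 = 0. So H_2 ≅ 0.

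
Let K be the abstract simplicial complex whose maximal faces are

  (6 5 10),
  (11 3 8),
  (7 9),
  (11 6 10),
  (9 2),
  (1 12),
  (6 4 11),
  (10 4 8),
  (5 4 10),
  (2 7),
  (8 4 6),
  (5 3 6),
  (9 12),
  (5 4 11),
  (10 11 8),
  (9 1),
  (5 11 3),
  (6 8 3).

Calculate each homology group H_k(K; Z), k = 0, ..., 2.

Order the vertices as 1 < 2 < 3 < 4 < 5 < 6 < 7 < 8 < 9 < 10 < 11 < 12. Listing each simplex with vertices in this order, K has dimension 2 with simplices:

  0-simplices (12): [1], [2], [3], [4], [5], [6], [7], [8], [9], [10], [11], [12]
  1-simplices (24): (24 of them)
  2-simplices (12): [3,5,6], [3,5,11], [3,6,8], [3,8,11], [4,5,10], [4,5,11], [4,6,8], [4,6,11], [4,8,10], [5,6,10], [6,10,11], [8,10,11]

so the chain groups are C_0 ≅ Z^12, C_1 ≅ Z^24, C_2 ≅ Z^12.

Boundary ∂_1: C_1 → C_0 is given by ∂[p,q] = [q] − [p].
The 12×24 boundary matrix has rank 10 and Smith normal form diag(1,1,1,1,1,1,1,1,1,1).

Boundary ∂_2: C_2 → C_1 maps a triangle to the signed sum of its edges. For instance
  ∂[4,6,8] = [6,8] − [4,8] + [4,6],
  ∂[6,10,11] = [10,11] − [6,11] + [6,10].
The 24×12 boundary matrix has rank 12 and Smith normal form diag(1,1,1,1,1,1,1,1,1,1,1,2).

From H_k ≅ ker(∂_k) / im(∂_{k+1}) we obtain:

  H_0: rank C_0 − rank ∂_1 = 12 − 10 = 2, and the invariant factors of ∂_1 are all 1, so H_0 ≅ Z^2.
  H_1: rank ker ∂_1 − rank ∂_2 = (24 − 10) − 12 = 2, and ∂_2 has invariant factor 2 > 1, so H_1 ≅ Z^2 ⊕ Z/2.
  H_2: rank ker ∂_2 − rank ∂_3 = (12 − 12) − 0 = 0, and there is no ∂_3, so H_2 ≅ 0.

As a check, the Euler characteristic is 12 − 24 + 12 = 0, which agrees with 2 − 2 + 0 = 0.
(K is a triangulation of the disjoint union of the real projective plane RP^2 and a wedge of 2 circles.)

H_0 = Z^2,  H_1 = Z^2 ⊕ Z/2,  H_2 = 0.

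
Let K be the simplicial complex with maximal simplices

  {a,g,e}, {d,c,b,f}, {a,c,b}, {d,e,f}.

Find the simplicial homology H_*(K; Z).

K has 7 vertices, 13 edges, 7 triangles, 1 3-simplex.
rank ∂_0 = 0, rank ∂_1 = 6 ⇒ b_0 = 7 − 0 − 6 = 1; all invariant factors of ∂_1 are 1 so no torsion. So H_0 = Z.
rank ∂_1 = 6, rank ∂_2 = 6 ⇒ b_1 = 13 − 6 − 6 = 1; all invariant factors of ∂_2 are 1 so no torsion. So H_1 = Z.
rank ∂_2 = 6, rank ∂_3 = 1 ⇒ b_2 = 7 − 6 − 1 = 0; all invariant factors of ∂_3 are 1 so no torsion. So H_2 = 0.
rank ∂_3 = 1, rank ∂_4 = 0 ⇒ b_3 = 1 − 1 − 0 = 0. So H_3 = 0.

H_0 = Z,  H_1 = Z,  H_2 = 0,  H_3 = 0.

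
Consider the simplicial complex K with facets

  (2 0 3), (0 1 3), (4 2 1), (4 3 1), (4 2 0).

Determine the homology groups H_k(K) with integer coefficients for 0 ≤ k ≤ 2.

We work with the vertex ordering 0 < 1 < 2 < 3 < 4. The simplices of K, each written with vertices in increasing order, are:

  0-simplices (5): [0], [1], [2], [3], [4]
  1-simplices (10): [0,1], [0,2], [0,3], [0,4], [1,2], [1,3], [1,4], [2,3], [2,4], [3,4]
  2-simplices (5): [0,1,3], [0,2,3], [0,2,4], [1,2,4], [1,3,4]

Hence C_0 ≅ Z^5, C_1 ≅ Z^10, C_2 ≅ Z^5.

Boundary ∂_1: C_1 → C_0 is given by ∂[p,q] = [q] − [p].
This gives a 5×10 integer matrix of rank 4; reducing to Smith normal form yields diagonal entries (1,1,1,1).

Boundary ∂_2: C_2 → C_1 sends each 2-simplex [p,q,r] to [q,r] − [p,r] + [p,q]. For instance
  ∂[0,2,3] = [2,3] − [0,3] + [0,2],
  ∂[1,3,4] = [3,4] − [1,4] + [1,3].
The 10×5 boundary matrix has rank 5 and Smith normal form diag(1,1,1,1,1).

From H_k ≅ ker(∂_k) / im(∂_{k+1}) we obtain:

  H_0: rank C_0 − rank ∂_1 = 5 − 4 = 1, and the invariant factors of ∂_1 are all 1, so H_0 ≅ Z.
  H_1: rank ker ∂_1 − rank ∂_2 = (10 − 4) − 5 = 1, and the invariant factors of ∂_2 are all 1, so H_1 ≅ Z.
  H_2: rank ker ∂_2 − rank ∂_3 = (5 − 5) − 0 = 0, and there is no ∂_3, so H_2 ≅ 0.

As a check, the Euler characteristic is 5 − 10 + 5 = 0, which agrees with 1 − 1 + 0 = 0.
(K is a triangulation of the Möbius band.)

H_0 = Z,  H_1 = Z,  H_2 = 0.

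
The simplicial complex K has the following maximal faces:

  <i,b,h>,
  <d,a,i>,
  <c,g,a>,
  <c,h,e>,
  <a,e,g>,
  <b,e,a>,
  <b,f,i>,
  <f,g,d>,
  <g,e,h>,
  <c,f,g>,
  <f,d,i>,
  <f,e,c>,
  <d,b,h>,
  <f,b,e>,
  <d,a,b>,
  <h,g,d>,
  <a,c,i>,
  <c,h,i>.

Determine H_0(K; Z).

Fix the vertex order a < b < c < d < e < f < g < h < i and write every simplex with vertices in increasing order. Then dim K = 2 and the simplices of K are:

  0-simplices (9): a, b, c, d, e, f, g, h, i
  1-simplices (27): ab, ac, ad, ae, ag, ai, bd, be, bf, bh, bi, ce, cf, cg, ch, ci, df, dg, dh, di, ef, eg, eh, fg, fi, gh, hi
  2-simplices (18): abd, abe, acg, aci, adi, aeg, bdh, bef, bfi, bhi, cef, ceh, cfg, chi, dfg, dfi, dgh, egh

so the chain groups are C_0 ≅ Z^9, C_1 ≅ Z^27, C_2 ≅ Z^18.

∂_1: C_1 → C_0 maps an edge to its endpoints' difference, ∂[p,q] = q − p.
The 9×27 boundary matrix has rank 8 and Smith normal form diag(1,1,1,1,1,1,1,1).

∂_2: C_2 → C_1 acts by ∂[p,q,r] = [q,r] − [p,r] + [p,q]. For instance
  ∂abe = be − ae + ab,
  ∂dfg = fg − dg + df.
This gives a 27×18 integer matrix of rank 18; reducing to Smith normal form yields diagonal entries (1,1,1,1,1,1,1,1,1,1,1,1,1,1,1,1,1,2).

Reading off H_k = ker ∂_k / im ∂_{k+1}:

  H_0: rank C_0 − rank ∂_1 = 9 − 8 = 1, and the invariant factors of ∂_1 are all 1, so H_0 ≅ Z.

(K is a triangulation of the Klein bottle.)

H_0 = Z.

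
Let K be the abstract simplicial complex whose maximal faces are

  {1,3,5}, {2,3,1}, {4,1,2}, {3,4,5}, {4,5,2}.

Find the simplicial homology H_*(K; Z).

H_0 = Z,  H_1 = Z,  H_2 = 0.

Take the total order 1 < 2 < 3 < 4 < 5 on the vertex set. Then K (dimension 2) consists of the simplices:

  0-simplices (5): [1], [2], [3], [4], [5]
  1-simplices (10): [1,2], [1,3], [1,4], [1,5], [2,3], [2,4], [2,5], [3,4], [3,5], [4,5]
  2-simplices (5): [1,2,3], [1,2,4], [1,3,5], [2,4,5], [3,4,5]

Hence C_0 ≅ Z^5, C_1 ≅ Z^10, C_2 ≅ Z^5.

The boundary map ∂_1: C_1 → C_0 is given by ∂[p,q] = [q] − [p].
The 5×10 boundary matrix has rank 4 and Smith normal form diag(1,1,1,1).

Boundary ∂_2: C_2 → C_1 maps a triangle to the signed sum of its edges. For instance
  ∂[3,4,5] = [4,5] − [3,5] + [3,4],
  ∂[1,2,4] = [2,4] − [1,4] + [1,2].
The 10×5 boundary matrix has rank 5 and Smith normal form diag(1,1,1,1,1).

Now H_k = ker ∂_k / im ∂_{k+1}, so:

  H_0: rank C_0 − rank ∂_1 = 5 − 4 = 1, and the invariant factors of ∂_1 are all 1, so H_0 = Z.
  H_1: rank ker ∂_1 − rank ∂_2 = (10 − 4) − 5 = 1, and the invariant factors of ∂_2 are all 1, so H_1 = Z.
  H_2: rank ker ∂_2 − rank ∂_3 = (5 − 5) − 0 = 0, and there is no ∂_3, so H_2 = 0.

As a check, the Euler characteristic is 5 − 10 + 5 = 0, which agrees with 1 − 1 + 0 = 0.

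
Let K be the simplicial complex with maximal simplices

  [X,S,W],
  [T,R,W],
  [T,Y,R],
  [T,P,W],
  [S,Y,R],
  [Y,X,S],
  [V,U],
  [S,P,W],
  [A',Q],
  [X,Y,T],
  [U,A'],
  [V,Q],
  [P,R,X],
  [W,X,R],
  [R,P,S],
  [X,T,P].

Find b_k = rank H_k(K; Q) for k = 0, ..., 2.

b_0 = 2, b_1 = 1, b_2 = 0.

Fix the vertex order P < Q < R < S < T < U < V < W < X < Y < A' and write every simplex with vertices in increasing order. Then dim K = 2 and the simplices of K are:

  0-simplices (11): [P], [Q], [R], [S], [T], [U], [V], [W], [X], [Y], [A']
  1-simplices (22): [P,R], [P,S], [P,T], [P,W], [P,X], [Q,V], [Q,A'], [R,S], [R,T], [R,W], [R,X], [R,Y], [S,W], [S,X], [S,Y], [T,W], [T,X], [T,Y], [U,V], [U,A'], [W,X], [X,Y]
  2-simplices (12): [P,R,S], [P,R,X], [P,S,W], [P,T,W], [P,T,X], [R,S,Y], [R,T,W], [R,T,Y], [R,W,X], [S,W,X], [S,X,Y], [T,X,Y]

Hence C_0 ≅ Z^11, C_1 ≅ Z^22, C_2 ≅ Z^12.

Boundary ∂_1: C_1 → C_0 sends each edge [p,q] (with p < q) to q − p.
The resulting 11×22 matrix has rank 9, and its Smith normal form has invariant factors (1,1,1,1,1,1,1,1,1).

The boundary map ∂_2: C_2 → C_1 sends each 2-simplex [p,q,r] to [q,r] − [p,r] + [p,q]. For instance
  ∂[P,R,X] = [R,X] − [P,X] + [P,R],
  ∂[T,X,Y] = [X,Y] − [T,Y] + [T,X].
The resulting 22×12 matrix has rank 12, and its Smith normal form has invariant factors (1,1,1,1,1,1,1,1,1,1,1,2).

Now H_k = ker ∂_k / im ∂_{k+1}, so:

  H_0: rank C_0 − rank ∂_1 = 11 − 9 = 2, and the invariant factors of ∂_1 are all 1, so H_0 ≅ Z^2.
  H_1: rank ker ∂_1 − rank ∂_2 = (22 − 9) − 12 = 1, and ∂_2 has invariant factor 2 > 1, so H_1 ≅ Z ⊕ Z/2.
  H_2: rank ker ∂_2 − rank ∂_3 = (12 − 12) − 0 = 0, and there is no ∂_3, so H_2 ≅ 0.

Hence the Betti numbers are b_0 = 2, b_1 = 1, b_2 = 0.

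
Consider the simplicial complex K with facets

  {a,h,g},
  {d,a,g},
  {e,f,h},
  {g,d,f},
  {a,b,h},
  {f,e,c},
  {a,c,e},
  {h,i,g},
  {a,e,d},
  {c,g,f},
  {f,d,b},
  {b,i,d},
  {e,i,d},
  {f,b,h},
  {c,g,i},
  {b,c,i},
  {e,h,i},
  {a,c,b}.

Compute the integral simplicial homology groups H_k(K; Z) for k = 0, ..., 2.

H_0 ≅ Z,  H_1 ≅ Z^2,  H_2 ≅ Z.

Take the total order a < b < c < d < e < f < g < h < i on the vertex set. Then K (dimension 2) consists of the simplices:

  0-simplices (9): a, b, c, d, e, f, g, h, i
  1-simplices (27): ab, ac, ad, ae, ag, ah, bc, bd, bf, bh, bi, ce, cf, cg, ci, de, df, dg, di, ef, eh, ei, fg, fh, gh, gi, hi
  2-simplices (18): abc, abh, ace, ade, adg, agh, bci, bdf, bdi, bfh, cef, cfg, cgi, dei, dfg, efh, ehi, ghi

giving chain groups C_0 ≅ Z^9, C_1 ≅ Z^27, C_2 ≅ Z^18.

∂_1: C_1 → C_0 sends each edge [p,q] (with p < q) to q − p.
The resulting 9×27 matrix has rank 8, and its Smith normal form has invariant factors (1,1,1,1,1,1,1,1).

The boundary map ∂_2: C_2 → C_1 sends each 2-simplex [p,q,r] to [q,r] − [p,r] + [p,q]. For instance
  ∂cef = ef − cf + ce,
  ∂cfg = fg − cg + cf.
The resulting 27×18 matrix has rank 17, and its Smith normal form has invariant factors (1,1,1,1,1,1,1,1,1,1,1,1,1,1,1,1,1).

From H_k ≅ ker(∂_k) / im(∂_{k+1}) we obtain:

  H_0: rank C_0 − rank ∂_1 = 9 − 8 = 1, and the invariant factors of ∂_1 are all 1, so H_0 ≅ Z.
  H_1: rank ker ∂_1 − rank ∂_2 = (27 − 8) − 17 = 2, and the invariant factors of ∂_2 are all 1, so H_1 ≅ Z^2.
  H_2: rank ker ∂_2 − rank ∂_3 = (18 − 17) − 0 = 1, and there is no ∂_3, so H_2 ≅ Z.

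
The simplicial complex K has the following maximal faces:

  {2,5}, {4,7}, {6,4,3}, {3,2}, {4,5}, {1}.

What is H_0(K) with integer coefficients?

Take the total order 1 < 2 < 3 < 4 < 5 < 6 < 7 on the vertex set. Then K (dimension 2) consists of the simplices:

  0-simplices (7): [1], [2], [3], [4], [5], [6], [7]
  1-simplices (7): [2,3], [2,5], [3,4], [3,6], [4,5], [4,6], [4,7]
  2-simplices (1): [3,4,6]

giving chain groups C_0 ≅ Z^7, C_1 ≅ Z^7, C_2 ≅ Z^1.

The boundary map ∂_1: C_1 → C_0 maps an edge to its endpoints' difference, ∂[p,q] = q − p. For instance
  ∂[2,5] = [5] − [2].
The 7×7 boundary matrix has rank 5 and Smith normal form diag(1,1,1,1,1).

Boundary ∂_2: C_2 → C_1 sends each 2-simplex [p,q,r] to [q,r] − [p,r] + [p,q]. For instance
  ∂[3,4,6] = [4,6] − [3,6] + [3,4].
The resulting 7×1 matrix has rank 1, and its Smith normal form has invariant factors (1).

Reading off H_k = ker ∂_k / im ∂_{k+1}:

  H_0: rank C_0 − rank ∂_1 = 7 − 5 = 2, and the invariant factors of ∂_1 are all 1, so H_0 = Z^2.

H_0 = Z^2.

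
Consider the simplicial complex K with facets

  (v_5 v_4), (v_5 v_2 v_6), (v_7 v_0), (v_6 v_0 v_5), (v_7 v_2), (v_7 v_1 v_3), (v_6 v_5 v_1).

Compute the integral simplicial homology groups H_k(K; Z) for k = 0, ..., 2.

Fix the vertex order v_0 < v_1 < v_2 < v_3 < v_4 < v_5 < v_6 < v_7 and write every simplex with vertices in increasing order. Then dim K = 2 and the simplices of K are:

  0-simplices (8): [v_0], [v_1], [v_2], [v_3], [v_4], [v_5], [v_6], [v_7]
  1-simplices (13): [v_0,v_5], [v_0,v_6], [v_0,v_7], [v_1,v_3], [v_1,v_5], [v_1,v_6], [v_1,v_7], [v_2,v_5], [v_2,v_6], [v_2,v_7], [v_3,v_7], [v_4,v_5], [v_5,v_6]
  2-simplices (4): [v_0,v_5,v_6], [v_1,v_3,v_7], [v_1,v_5,v_6], [v_2,v_5,v_6]

so the chain groups are C_0 ≅ Z^8, C_1 ≅ Z^13, C_2 ≅ Z^4.

∂_1: C_1 → C_0 maps an edge to its endpoints' difference, ∂[p,q] = q − p.
The 8×13 boundary matrix has rank 7 and Smith normal form diag(1,1,1,1,1,1,1).

The boundary map ∂_2: C_2 → C_1 maps a triangle to the signed sum of its edges. For instance
  ∂[v_2,v_5,v_6] = [v_5,v_6] − [v_2,v_6] + [v_2,v_5],
  ∂[v_1,v_5,v_6] = [v_5,v_6] − [v_1,v_6] + [v_1,v_5].
This gives a 13×4 integer matrix of rank 4; reducing to Smith normal form yields diagonal entries (1,1,1,1).

Now H_k = ker ∂_k / im ∂_{k+1}, so:

  H_0: rank C_0 − rank ∂_1 = 8 − 7 = 1, and the invariant factors of ∂_1 are all 1, so H_0 ≅ Z.
  H_1: rank ker ∂_1 − rank ∂_2 = (13 − 7) − 4 = 2, and the invariant factors of ∂_2 are all 1, so H_1 ≅ Z^2.
  H_2: rank ker ∂_2 − rank ∂_3 = (4 − 4) − 0 = 0, and there is no ∂_3, so H_2 ≅ 0.

H_0 = Z,  H_1 = Z^2,  H_2 = 0.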